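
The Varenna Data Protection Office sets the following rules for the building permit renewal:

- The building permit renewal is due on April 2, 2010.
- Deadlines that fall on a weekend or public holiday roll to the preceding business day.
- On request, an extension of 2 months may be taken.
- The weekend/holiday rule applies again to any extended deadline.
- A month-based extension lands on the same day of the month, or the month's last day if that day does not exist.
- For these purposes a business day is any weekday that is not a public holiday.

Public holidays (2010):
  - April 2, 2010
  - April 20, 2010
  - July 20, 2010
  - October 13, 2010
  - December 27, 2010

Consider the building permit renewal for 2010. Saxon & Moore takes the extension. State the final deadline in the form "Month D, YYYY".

June 1, 2010

The statutory due date is April 2, 2010.
Because April 2, 2010 is a listed holiday, the deadline becomes April 1, 2010 (Thursday).
Applying the 2 months extension: 2 months after April 1, 2010 is June 1, 2010.
June 1, 2010 (Tuesday) is already a business day.
So the filing is due June 1, 2010.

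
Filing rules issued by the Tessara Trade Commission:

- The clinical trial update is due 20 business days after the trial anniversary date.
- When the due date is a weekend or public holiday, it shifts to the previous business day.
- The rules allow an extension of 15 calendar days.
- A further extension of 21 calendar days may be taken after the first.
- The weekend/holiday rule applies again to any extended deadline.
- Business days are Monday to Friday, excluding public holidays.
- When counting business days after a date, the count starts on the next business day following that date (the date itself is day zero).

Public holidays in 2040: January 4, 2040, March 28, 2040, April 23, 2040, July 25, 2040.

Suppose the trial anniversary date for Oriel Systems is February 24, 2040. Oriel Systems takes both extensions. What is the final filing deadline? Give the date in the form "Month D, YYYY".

April 27, 2040

Starting the day after February 24, 2040 and counting 20 business days lands on March 23, 2040.
March 23, 2040 (Friday) is already a business day.
The 15-calendar-day extension moves the deadline from March 23, 2040 to April 7, 2040.
Because April 7, 2040 is a Saturday, the deadline becomes April 6, 2040 (Friday).
The 21-calendar-day extension moves the deadline from April 6, 2040 to April 27, 2040.
April 27, 2040 is a Friday and not a listed holiday, so it stands.
The final due date is April 27, 2040.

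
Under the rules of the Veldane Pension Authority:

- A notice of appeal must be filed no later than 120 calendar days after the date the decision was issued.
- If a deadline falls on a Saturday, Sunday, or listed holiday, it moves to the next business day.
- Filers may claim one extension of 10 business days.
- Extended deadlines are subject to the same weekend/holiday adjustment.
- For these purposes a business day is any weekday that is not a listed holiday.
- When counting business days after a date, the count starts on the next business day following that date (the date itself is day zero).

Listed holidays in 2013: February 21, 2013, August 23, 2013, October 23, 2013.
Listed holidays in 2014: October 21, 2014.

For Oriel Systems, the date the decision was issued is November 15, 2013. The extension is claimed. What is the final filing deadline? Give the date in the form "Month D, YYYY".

March 31, 2014

Adding 120 calendar days to November 15, 2013 gives March 15, 2014.
Because March 15, 2014 is a Saturday, the deadline becomes March 17, 2014 (Monday).
Applying the 10-business-day extension: 10 business days after March 17, 2014 is March 31, 2014.
March 31, 2014 falls on a Monday, which is a business day, so no adjustment is needed.
Deadline: March 31, 2014.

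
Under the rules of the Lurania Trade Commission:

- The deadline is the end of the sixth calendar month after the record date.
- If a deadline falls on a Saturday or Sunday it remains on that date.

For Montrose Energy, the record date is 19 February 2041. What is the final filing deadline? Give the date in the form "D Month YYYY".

31 August 2041

6 months after 19 February 2041 falls in August 2041; the last day of that month is 31 August 2041.
No adjustment is made for weekends or holidays, so 31 August 2041 stands.
Final deadline: 31 August 2041.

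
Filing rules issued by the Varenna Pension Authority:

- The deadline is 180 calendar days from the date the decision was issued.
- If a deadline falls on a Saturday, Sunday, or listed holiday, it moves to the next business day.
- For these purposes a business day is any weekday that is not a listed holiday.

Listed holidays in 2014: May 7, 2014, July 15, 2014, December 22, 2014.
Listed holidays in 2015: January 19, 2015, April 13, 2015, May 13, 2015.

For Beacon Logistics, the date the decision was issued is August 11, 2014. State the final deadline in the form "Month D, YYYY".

February 9, 2015

Adding 180 calendar days to August 11, 2014 gives February 7, 2015.
February 7, 2015 falls on a Saturday. Rolling to the next business day gives February 9, 2015, a Monday.
So the filing is due February 9, 2015.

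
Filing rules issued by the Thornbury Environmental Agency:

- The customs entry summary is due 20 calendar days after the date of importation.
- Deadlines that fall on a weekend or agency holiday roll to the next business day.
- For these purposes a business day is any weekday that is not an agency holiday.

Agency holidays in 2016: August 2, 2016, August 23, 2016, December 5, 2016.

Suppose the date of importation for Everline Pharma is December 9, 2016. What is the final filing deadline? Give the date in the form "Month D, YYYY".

From December 9, 2016, 20 calendar days later is December 29, 2016.
December 29, 2016 falls on a Thursday, which is a business day, so no adjustment is needed.
So the filing is due December 29, 2016.

December 29, 2016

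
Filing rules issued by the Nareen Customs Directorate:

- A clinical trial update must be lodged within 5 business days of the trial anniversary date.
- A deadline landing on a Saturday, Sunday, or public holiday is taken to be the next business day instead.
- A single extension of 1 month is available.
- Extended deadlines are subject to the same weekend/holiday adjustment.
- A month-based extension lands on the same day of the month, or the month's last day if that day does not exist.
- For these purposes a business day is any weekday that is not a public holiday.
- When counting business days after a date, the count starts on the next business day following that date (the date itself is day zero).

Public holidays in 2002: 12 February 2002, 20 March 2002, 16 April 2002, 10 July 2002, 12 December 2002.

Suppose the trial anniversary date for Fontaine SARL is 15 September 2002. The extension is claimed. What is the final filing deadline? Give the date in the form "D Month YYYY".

21 October 2002

Starting the day after 15 September 2002 and counting 5 business days lands on 20 September 2002.
Since 20 September 2002 is a Friday and not a holiday, the date is unchanged.
Add 1 month to 20 September 2002: 20 October 2002.
20 October 2002 falls on a Sunday. Rolling to the next business day gives 21 October 2002, a Monday.
Final deadline: 21 October 2002.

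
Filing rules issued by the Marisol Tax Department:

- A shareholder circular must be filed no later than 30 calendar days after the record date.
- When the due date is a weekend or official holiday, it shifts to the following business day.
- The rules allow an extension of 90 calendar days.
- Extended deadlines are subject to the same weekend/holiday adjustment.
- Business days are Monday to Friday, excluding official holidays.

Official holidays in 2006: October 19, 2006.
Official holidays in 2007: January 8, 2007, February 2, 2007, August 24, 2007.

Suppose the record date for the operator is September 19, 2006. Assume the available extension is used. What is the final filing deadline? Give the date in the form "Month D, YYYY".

January 18, 2007

Trigger date September 19, 2006 + 30 calendar days = October 19, 2006.
October 19, 2006 is a listed holiday; the next business day is October 20, 2006 (Friday).
The 90-calendar-day extension moves the deadline from October 20, 2006 to January 18, 2007.
January 18, 2007 is a Thursday and not a listed holiday, so it stands.
The final due date is January 18, 2007.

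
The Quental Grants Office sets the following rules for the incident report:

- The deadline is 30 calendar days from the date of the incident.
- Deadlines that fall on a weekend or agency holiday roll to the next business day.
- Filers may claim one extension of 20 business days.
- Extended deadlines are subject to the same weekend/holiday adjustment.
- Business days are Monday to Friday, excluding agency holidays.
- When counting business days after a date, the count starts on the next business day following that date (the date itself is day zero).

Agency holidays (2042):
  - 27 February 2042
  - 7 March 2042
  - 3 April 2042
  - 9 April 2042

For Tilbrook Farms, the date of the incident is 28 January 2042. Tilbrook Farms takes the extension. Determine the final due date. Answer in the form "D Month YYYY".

31 March 2042

Adding 30 calendar days to 28 January 2042 gives 27 February 2042.
27 February 2042 is a listed holiday; the next business day is 28 February 2042 (Friday).
Counting 20 further business days from 28 February 2042 reaches 31 March 2042.
31 March 2042 (Monday) is already a business day.
Deadline: 31 March 2042.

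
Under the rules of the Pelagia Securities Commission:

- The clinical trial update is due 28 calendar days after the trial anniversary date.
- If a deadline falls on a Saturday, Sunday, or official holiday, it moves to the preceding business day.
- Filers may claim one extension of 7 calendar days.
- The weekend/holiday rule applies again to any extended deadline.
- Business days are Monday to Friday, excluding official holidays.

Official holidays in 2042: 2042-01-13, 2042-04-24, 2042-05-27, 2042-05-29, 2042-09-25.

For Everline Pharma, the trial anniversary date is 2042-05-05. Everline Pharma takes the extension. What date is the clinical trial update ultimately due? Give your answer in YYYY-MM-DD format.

Trigger date 2042-05-05 + 28 calendar days = 2042-06-02.
2042-06-02 (Monday) is already a business day.
Add the 7 calendar-day extension to 2042-06-02: 2042-06-09.
Since 2042-06-09 is a Monday and not a holiday, the date is unchanged.
The final due date is 2042-06-09.

2042-06-09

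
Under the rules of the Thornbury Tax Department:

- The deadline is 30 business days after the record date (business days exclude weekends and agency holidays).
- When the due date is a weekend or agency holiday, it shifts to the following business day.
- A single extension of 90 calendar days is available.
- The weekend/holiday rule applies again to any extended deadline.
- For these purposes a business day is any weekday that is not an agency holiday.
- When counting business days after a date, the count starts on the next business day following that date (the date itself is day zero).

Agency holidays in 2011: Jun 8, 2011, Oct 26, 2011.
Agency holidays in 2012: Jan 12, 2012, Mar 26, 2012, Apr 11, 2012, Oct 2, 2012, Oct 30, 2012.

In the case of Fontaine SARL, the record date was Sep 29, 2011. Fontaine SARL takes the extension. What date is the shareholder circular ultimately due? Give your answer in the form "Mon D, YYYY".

Feb 9, 2012

Counting 30 business days after Sep 29, 2011 (skipping weekends and listed holidays) reaches Nov 11, 2011.
Since Nov 11, 2011 is a Friday and not a holiday, the date is unchanged.
The 90-calendar-day extension moves the deadline from Nov 11, 2011 to Feb 9, 2012.
Since Feb 9, 2012 is a Thursday and not a holiday, the date is unchanged.
Final deadline: Feb 9, 2012.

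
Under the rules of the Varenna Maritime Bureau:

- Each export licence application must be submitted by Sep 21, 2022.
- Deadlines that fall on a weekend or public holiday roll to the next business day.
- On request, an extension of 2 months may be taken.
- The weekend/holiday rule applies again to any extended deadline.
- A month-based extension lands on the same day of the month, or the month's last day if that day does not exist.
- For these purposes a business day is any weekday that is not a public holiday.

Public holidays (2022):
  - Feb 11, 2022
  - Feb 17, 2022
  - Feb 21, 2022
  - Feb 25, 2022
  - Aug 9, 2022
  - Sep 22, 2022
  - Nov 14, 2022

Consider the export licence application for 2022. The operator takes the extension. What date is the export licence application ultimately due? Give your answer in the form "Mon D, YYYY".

Nov 21, 2022

The statutory due date is Sep 21, 2022.
Sep 21, 2022 (Wednesday) is already a business day.
The 2 months extension carries Sep 21, 2022 to Nov 21, 2022.
Nov 21, 2022 (Monday) is already a business day.
So the filing is due Nov 21, 2022.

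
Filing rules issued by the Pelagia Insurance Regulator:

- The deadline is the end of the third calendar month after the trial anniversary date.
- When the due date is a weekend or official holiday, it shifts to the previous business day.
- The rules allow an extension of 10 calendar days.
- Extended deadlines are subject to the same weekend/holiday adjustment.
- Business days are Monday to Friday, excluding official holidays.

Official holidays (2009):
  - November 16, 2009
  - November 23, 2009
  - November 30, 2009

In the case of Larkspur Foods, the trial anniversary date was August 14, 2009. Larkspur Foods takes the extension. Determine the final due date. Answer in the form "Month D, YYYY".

3 months after August 14, 2009 is November 2009; that month ends on November 30, 2009.
November 30, 2009 falls on a listed holiday. Rolling to the preceding business day gives November 27, 2009, a Friday.
Add the 10 calendar-day extension to November 27, 2009: December 7, 2009.
December 7, 2009 falls on a Monday, which is a business day, so no adjustment is needed.
Deadline: December 7, 2009.

December 7, 2009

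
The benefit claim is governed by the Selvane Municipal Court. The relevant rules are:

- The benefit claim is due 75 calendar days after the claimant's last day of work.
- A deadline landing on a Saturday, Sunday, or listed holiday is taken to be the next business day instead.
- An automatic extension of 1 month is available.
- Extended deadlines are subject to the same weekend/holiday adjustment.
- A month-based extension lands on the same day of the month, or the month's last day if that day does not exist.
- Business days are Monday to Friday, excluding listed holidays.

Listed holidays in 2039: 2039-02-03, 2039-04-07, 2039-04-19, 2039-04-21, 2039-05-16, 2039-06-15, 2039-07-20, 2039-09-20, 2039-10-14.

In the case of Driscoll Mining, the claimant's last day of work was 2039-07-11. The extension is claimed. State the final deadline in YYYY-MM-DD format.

75 calendar days after 2039-07-11 is 2039-09-24.
2039-09-24 is a Saturday; the next business day is 2039-09-26 (Monday).
Applying the 1 month extension: 1 month after 2039-09-26 is 2039-10-26.
2039-10-26 is a Wednesday and not a listed holiday, so it stands.
Deadline: 2039-10-26.

2039-10-26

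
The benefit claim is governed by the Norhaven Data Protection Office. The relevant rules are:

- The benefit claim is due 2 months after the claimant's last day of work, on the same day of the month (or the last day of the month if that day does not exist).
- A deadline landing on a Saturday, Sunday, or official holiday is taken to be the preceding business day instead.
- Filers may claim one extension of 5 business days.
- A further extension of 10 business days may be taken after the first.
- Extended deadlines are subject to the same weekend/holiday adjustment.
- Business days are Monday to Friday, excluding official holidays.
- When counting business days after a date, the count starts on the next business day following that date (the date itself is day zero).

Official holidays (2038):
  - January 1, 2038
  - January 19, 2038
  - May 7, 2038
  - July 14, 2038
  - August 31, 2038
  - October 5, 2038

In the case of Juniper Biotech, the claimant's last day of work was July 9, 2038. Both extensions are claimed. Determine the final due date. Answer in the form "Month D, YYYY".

2 months from July 9, 2038 is September 9, 2038.
September 9, 2038 falls on a Thursday, which is a business day, so no adjustment is needed.
Counting 5 further business days from September 9, 2038 reaches September 16, 2038.
September 16, 2038 (Thursday) is already a business day.
Counting 10 further business days from September 16, 2038 reaches September 30, 2038.
September 30, 2038 (Thursday) is already a business day.
Final deadline: September 30, 2038.

September 30, 2038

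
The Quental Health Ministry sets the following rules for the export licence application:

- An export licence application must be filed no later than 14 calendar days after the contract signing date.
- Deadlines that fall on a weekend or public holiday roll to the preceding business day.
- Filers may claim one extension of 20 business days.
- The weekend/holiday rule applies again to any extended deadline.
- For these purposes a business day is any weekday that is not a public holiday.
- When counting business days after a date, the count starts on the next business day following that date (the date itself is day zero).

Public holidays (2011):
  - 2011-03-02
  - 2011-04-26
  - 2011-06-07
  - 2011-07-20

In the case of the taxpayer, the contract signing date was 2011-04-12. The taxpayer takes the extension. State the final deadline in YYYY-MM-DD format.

Adding 14 calendar days to 2011-04-12 gives 2011-04-26.
Because 2011-04-26 is a listed holiday, the deadline becomes 2011-04-25 (Monday).
Counting 20 further business days from 2011-04-25 reaches 2011-05-24.
2011-05-24 is a Tuesday and not a listed holiday, so it stands.
So the filing is due 2011-05-24.

2011-05-24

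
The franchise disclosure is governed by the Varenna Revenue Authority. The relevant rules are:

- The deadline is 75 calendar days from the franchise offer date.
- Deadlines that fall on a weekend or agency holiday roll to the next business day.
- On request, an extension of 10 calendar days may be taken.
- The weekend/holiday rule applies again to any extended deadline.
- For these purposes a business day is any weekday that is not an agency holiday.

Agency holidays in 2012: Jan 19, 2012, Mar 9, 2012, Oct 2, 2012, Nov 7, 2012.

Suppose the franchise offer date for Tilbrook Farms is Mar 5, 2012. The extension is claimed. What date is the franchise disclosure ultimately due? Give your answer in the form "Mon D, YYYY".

May 31, 2012

From Mar 5, 2012, 75 calendar days later is May 19, 2012.
May 19, 2012 is a Saturday; the next business day is May 21, 2012 (Monday).
Applying the 10-calendar-day extension: May 21, 2012 + 10 days = May 31, 2012.
May 31, 2012 (Thursday) is already a business day.
Final deadline: May 31, 2012.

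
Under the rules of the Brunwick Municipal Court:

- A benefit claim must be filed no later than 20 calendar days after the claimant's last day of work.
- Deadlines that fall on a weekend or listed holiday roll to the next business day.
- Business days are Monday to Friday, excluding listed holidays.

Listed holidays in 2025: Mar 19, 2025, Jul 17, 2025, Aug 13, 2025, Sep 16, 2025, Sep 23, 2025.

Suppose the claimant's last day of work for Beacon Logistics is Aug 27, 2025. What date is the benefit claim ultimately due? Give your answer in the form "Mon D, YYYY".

20 calendar days after Aug 27, 2025 is Sep 16, 2025.
Sep 16, 2025 is a listed holiday, so it moves to the next business day, Sep 17, 2025 (Wednesday).
The final due date is Sep 17, 2025.

Sep 17, 2025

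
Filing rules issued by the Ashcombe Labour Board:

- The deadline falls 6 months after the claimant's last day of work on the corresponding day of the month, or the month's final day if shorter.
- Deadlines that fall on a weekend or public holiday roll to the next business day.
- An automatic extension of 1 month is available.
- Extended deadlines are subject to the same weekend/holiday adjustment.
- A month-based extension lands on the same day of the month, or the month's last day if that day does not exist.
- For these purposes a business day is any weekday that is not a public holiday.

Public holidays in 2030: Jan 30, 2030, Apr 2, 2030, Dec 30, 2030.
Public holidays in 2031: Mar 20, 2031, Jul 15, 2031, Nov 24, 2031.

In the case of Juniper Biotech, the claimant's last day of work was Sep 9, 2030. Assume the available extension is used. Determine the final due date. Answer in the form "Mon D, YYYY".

Apr 10, 2031

6 months after Sep 9, 2030, on the same day of the month, is Mar 9, 2031.
Mar 9, 2031 is a Sunday, so it moves to the next business day, Mar 10, 2031 (Monday).
Applying the 1 month extension: 1 month after Mar 10, 2031 is Apr 10, 2031.
Apr 10, 2031 is a Thursday and not a listed holiday, so it stands.
The final due date is Apr 10, 2031.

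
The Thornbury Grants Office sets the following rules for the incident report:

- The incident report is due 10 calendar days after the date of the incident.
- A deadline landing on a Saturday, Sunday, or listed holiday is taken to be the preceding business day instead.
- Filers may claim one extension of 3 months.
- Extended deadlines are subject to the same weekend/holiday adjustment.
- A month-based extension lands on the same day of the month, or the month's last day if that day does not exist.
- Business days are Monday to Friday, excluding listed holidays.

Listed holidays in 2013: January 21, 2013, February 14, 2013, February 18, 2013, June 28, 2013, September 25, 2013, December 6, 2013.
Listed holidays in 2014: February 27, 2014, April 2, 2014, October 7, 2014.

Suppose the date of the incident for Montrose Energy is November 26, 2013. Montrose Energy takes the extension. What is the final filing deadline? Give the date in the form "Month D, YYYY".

From November 26, 2013, 10 calendar days later is December 6, 2013.
December 6, 2013 is a listed holiday; the preceding business day is December 5, 2013 (Thursday).
Applying the 3 months extension: 3 months after December 5, 2013 is March 5, 2014.
March 5, 2014 falls on a Wednesday, which is a business day, so no adjustment is needed.
Deadline: March 5, 2014.

March 5, 2014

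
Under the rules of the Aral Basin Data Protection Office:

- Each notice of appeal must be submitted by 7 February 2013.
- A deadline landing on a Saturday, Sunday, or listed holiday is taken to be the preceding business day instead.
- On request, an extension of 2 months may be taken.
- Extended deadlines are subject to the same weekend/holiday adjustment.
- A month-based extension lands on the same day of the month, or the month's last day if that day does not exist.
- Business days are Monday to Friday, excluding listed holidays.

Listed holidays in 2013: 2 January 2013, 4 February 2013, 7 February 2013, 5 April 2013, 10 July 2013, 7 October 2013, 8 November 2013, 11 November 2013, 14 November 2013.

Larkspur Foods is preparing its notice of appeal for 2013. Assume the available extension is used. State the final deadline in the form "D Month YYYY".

The stated deadline is 7 February 2013.
Because 7 February 2013 is a listed holiday, the deadline becomes 6 February 2013 (Wednesday).
Applying the 2 months extension: 2 months after 6 February 2013 is 6 April 2013.
6 April 2013 falls on a Saturday. Rolling to the preceding business day gives 4 April 2013, a Thursday.
The final due date is 4 April 2013.

4 April 2013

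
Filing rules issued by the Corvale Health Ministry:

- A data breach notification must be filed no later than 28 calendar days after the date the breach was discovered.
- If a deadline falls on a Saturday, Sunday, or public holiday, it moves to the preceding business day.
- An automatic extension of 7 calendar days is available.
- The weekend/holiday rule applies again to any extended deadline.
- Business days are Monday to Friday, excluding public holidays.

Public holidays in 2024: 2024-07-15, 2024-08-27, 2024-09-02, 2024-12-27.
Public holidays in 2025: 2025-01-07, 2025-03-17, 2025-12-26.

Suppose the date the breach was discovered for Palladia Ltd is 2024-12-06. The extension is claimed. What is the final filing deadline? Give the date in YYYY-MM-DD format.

2025-01-10

28 calendar days after 2024-12-06 is 2025-01-03.
Since 2025-01-03 is a Friday and not a holiday, the date is unchanged.
The 7-calendar-day extension moves the deadline from 2025-01-03 to 2025-01-10.
Since 2025-01-10 is a Friday and not a holiday, the date is unchanged.
The final due date is 2025-01-10.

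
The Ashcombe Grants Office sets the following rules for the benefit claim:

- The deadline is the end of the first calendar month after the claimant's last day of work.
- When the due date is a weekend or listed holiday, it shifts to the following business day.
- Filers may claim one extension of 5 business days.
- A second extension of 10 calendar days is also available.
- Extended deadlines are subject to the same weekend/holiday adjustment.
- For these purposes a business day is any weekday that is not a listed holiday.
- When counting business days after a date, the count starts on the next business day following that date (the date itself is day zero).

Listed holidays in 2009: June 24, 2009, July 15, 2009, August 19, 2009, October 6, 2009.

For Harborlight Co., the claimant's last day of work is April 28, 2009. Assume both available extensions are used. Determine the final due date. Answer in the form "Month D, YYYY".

The first month after April 28, 2009 is May 2009, whose last day is May 31, 2009.
May 31, 2009 falls on a Sunday. Rolling to the next business day gives June 1, 2009, a Monday.
Counting 5 further business days from June 1, 2009 reaches June 8, 2009.
June 8, 2009 falls on a Monday, which is a business day, so no adjustment is needed.
The 10-calendar-day extension moves the deadline from June 8, 2009 to June 18, 2009.
June 18, 2009 is a Thursday and not a listed holiday, so it stands.
Deadline: June 18, 2009.

June 18, 2009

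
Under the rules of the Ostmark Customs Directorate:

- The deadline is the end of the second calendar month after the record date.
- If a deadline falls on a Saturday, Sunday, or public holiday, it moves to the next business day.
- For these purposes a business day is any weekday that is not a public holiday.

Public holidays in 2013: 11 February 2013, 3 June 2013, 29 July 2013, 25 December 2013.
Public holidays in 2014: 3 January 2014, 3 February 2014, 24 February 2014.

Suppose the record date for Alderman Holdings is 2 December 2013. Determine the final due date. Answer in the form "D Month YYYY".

28 February 2014

2 months after 2 December 2013 falls in February 2014; the last day of that month is 28 February 2014.
28 February 2014 falls on a Friday, which is a business day, so no adjustment is needed.
The final due date is 28 February 2014.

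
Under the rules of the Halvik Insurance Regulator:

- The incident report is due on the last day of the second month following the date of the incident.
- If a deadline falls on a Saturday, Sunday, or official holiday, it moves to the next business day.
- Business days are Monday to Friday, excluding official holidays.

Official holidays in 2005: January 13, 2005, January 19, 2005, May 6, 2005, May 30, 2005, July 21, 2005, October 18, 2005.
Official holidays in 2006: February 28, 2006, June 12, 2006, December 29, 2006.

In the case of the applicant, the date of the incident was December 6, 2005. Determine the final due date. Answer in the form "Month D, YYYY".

March 1, 2006

The second month after December 6, 2005 is February 2006, whose last day is February 28, 2006.
February 28, 2006 is a listed holiday; the next business day is March 1, 2006 (Wednesday).
The final due date is March 1, 2006.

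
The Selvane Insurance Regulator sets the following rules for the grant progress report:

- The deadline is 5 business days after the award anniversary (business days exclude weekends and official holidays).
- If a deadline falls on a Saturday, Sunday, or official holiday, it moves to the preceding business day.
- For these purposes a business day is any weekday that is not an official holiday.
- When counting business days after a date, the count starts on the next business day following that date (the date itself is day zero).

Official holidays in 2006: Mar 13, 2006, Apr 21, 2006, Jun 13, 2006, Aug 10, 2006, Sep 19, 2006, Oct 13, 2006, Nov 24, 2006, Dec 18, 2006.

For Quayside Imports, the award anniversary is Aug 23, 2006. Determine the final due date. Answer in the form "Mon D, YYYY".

Aug 30, 2006

Starting the day after Aug 23, 2006 and counting 5 business days lands on Aug 30, 2006.
Aug 30, 2006 (Wednesday) is already a business day.
Final deadline: Aug 30, 2006.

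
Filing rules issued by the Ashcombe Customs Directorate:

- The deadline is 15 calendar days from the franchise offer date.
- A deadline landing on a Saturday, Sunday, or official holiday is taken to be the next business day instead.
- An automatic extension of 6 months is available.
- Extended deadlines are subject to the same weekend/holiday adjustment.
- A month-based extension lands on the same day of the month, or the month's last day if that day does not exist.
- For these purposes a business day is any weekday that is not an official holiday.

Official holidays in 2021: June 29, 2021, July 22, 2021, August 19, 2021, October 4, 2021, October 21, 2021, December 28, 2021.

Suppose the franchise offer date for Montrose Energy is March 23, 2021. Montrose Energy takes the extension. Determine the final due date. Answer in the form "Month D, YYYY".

Trigger date March 23, 2021 + 15 calendar days = April 7, 2021.
Since April 7, 2021 is a Wednesday and not a holiday, the date is unchanged.
The 6 months extension carries April 7, 2021 to October 7, 2021.
Since October 7, 2021 is a Thursday and not a holiday, the date is unchanged.
So the filing is due October 7, 2021.

October 7, 2021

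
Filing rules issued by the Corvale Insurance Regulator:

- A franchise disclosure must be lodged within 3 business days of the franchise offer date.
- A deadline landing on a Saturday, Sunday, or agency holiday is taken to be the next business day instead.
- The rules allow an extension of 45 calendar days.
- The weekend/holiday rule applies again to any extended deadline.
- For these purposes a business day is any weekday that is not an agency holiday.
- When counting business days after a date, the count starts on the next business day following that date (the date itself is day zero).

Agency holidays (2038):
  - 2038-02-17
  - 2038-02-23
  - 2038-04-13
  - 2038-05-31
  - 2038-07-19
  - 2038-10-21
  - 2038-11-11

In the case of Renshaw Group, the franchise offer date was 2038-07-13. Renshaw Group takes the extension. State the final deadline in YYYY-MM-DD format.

2038-08-30

Starting the day after 2038-07-13 and counting 3 business days lands on 2038-07-16.
2038-07-16 is a Friday and not a listed holiday, so it stands.
The 45-calendar-day extension moves the deadline from 2038-07-16 to 2038-08-30.
2038-08-30 is a Monday and not a listed holiday, so it stands.
So the filing is due 2038-08-30.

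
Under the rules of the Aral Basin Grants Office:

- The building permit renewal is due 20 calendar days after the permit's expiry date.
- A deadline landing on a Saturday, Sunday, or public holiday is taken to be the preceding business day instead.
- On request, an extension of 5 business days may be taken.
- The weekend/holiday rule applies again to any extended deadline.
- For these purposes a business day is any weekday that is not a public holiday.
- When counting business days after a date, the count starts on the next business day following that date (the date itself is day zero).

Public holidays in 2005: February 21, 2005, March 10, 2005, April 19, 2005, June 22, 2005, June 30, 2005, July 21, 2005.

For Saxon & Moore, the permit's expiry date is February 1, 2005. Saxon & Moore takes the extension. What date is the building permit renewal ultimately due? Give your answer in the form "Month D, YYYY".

Trigger date February 1, 2005 + 20 calendar days = February 21, 2005.
February 21, 2005 falls on a listed holiday. Rolling to the preceding business day gives February 18, 2005, a Friday.
The 5-business-day extension runs from February 18, 2005 to February 28, 2005.
Since February 28, 2005 is a Monday and not a holiday, the date is unchanged.
So the filing is due February 28, 2005.

February 28, 2005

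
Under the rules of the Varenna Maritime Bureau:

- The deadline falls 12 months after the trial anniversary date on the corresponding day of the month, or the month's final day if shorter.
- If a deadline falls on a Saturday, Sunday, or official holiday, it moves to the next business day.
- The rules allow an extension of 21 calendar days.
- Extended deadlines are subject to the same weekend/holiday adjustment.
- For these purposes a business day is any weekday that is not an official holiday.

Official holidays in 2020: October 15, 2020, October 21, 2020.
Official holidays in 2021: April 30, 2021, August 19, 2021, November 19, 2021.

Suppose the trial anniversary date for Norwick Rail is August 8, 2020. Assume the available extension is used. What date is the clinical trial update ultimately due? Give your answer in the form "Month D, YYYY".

August 30, 2021

12 months after August 8, 2020, on the same day of the month, is August 8, 2021.
August 8, 2021 is a Sunday, so it moves to the next business day, August 9, 2021 (Monday).
The 21-calendar-day extension moves the deadline from August 9, 2021 to August 30, 2021.
August 30, 2021 falls on a Monday, which is a business day, so no adjustment is needed.
The final due date is August 30, 2021.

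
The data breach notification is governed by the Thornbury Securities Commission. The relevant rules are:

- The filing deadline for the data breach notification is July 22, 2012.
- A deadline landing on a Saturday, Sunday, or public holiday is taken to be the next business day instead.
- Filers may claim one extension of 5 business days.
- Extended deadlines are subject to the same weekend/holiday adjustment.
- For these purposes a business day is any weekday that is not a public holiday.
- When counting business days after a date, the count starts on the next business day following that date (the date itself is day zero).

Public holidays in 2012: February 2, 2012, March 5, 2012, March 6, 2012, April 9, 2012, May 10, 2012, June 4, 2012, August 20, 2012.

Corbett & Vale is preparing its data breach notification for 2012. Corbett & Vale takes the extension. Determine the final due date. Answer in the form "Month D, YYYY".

Start from the fixed due date, July 22, 2012.
Because July 22, 2012 is a Sunday, the deadline becomes July 23, 2012 (Monday).
Applying the 5-business-day extension: 5 business days after July 23, 2012 is July 30, 2012.
July 30, 2012 is a Monday and not a listed holiday, so it stands.
The final due date is July 30, 2012.

July 30, 2012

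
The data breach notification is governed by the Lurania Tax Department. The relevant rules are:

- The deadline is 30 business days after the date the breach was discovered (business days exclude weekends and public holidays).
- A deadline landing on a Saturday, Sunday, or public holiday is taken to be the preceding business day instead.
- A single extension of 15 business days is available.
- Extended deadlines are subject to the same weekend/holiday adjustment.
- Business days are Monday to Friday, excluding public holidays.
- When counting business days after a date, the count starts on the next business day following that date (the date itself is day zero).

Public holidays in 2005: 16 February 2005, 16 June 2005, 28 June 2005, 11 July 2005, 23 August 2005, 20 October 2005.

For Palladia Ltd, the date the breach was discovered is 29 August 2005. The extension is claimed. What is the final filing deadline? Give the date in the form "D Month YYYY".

30 business days after 29 August 2005, excluding weekends and holidays, is 10 October 2005.
10 October 2005 is a Monday and not a listed holiday, so it stands.
Applying the 15-business-day extension: 15 business days after 10 October 2005 is 1 November 2005.
1 November 2005 falls on a Tuesday, which is a business day, so no adjustment is needed.
Deadline: 1 November 2005.

1 November 2005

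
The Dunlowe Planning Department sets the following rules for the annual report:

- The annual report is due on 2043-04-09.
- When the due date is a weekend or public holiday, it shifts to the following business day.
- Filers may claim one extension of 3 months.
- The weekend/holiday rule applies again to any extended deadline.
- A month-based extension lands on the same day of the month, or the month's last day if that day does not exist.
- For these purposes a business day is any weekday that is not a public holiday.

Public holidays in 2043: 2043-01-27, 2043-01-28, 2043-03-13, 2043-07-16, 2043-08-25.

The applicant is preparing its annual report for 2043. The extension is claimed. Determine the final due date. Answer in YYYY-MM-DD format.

The stated deadline is 2043-04-09.
2043-04-09 is a Thursday and not a listed holiday, so it stands.
The 3 months extension carries 2043-04-09 to 2043-07-09.
Since 2043-07-09 is a Thursday and not a holiday, the date is unchanged.
The final due date is 2043-07-09.

2043-07-09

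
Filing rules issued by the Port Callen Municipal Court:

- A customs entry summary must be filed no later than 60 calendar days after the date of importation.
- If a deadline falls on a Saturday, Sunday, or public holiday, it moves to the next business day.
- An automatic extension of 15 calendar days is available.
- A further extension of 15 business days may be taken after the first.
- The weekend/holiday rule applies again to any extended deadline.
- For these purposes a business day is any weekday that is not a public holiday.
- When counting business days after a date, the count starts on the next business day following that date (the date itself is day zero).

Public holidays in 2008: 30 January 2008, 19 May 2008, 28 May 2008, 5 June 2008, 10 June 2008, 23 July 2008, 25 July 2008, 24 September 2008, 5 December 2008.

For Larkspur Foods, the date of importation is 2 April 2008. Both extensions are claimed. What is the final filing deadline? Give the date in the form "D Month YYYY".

8 July 2008

60 calendar days after 2 April 2008 is 1 June 2008.
1 June 2008 is a Sunday, so it moves to the next business day, 2 June 2008 (Monday).
The 15-calendar-day extension moves the deadline from 2 June 2008 to 17 June 2008.
17 June 2008 falls on a Tuesday, which is a business day, so no adjustment is needed.
Counting 15 further business days from 17 June 2008 reaches 8 July 2008.
8 July 2008 falls on a Tuesday, which is a business day, so no adjustment is needed.
Deadline: 8 July 2008.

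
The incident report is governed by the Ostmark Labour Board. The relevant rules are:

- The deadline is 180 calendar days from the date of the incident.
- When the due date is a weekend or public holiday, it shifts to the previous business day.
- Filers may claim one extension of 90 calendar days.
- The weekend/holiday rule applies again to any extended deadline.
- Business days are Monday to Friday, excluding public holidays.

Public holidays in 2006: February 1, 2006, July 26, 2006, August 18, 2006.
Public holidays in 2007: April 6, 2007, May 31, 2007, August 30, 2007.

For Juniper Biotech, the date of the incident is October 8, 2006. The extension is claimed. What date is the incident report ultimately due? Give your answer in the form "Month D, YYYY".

180 calendar days after October 8, 2006 is April 6, 2007.
April 6, 2007 is a listed holiday, so it moves to the preceding business day, April 5, 2007 (Thursday).
With the 90-day extension, April 5, 2007 becomes July 4, 2007.
Since July 4, 2007 is a Wednesday and not a holiday, the date is unchanged.
So the filing is due July 4, 2007.

July 4, 2007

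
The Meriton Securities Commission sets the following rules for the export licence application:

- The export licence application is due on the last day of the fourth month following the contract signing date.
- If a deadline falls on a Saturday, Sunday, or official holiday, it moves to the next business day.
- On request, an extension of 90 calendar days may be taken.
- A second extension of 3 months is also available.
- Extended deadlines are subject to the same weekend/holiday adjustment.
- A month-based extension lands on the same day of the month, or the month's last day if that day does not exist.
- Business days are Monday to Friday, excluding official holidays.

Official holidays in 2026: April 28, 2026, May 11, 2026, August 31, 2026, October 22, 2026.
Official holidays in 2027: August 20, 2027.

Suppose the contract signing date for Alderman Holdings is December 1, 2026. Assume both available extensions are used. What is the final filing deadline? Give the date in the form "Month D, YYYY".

4 months after December 1, 2026 falls in April 2027; the last day of that month is April 30, 2027.
April 30, 2027 (Friday) is already a business day.
With the 90-day extension, April 30, 2027 becomes July 29, 2027.
July 29, 2027 (Thursday) is already a business day.
Applying the 3 months extension: 3 months after July 29, 2027 is October 29, 2027.
October 29, 2027 (Friday) is already a business day.
The final due date is October 29, 2027.

October 29, 2027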